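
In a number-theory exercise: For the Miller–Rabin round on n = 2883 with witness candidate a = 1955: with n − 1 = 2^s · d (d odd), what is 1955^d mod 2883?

1025

n − 1 = 2882 = 2^1 · 1441, so s = 1 and d = 1441.
Repeated squaring mod 2883: 1955^1 ≡ 1955, 1955^2 ≡ 2050, 1955^4 ≡ 1969, 1955^8 ≡ 2209, 1955^16 ≡ 1645, 1955^32 ≡ 1771, 1955^64 ≡ 2620, 1955^128 ≡ 2860, 1955^256 ≡ 529, 1955^512 ≡ 190, 1955^1024 ≡ 1504.
1441 = 1024 + 256 + 128 + 32 + 1, so 1955^1441 ≡ 1504·529·2860·1771·1955 ≡ 1025 (mod 2883).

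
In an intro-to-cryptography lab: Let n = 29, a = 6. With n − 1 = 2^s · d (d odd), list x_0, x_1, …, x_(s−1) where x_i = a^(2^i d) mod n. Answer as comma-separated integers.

n − 1 = 28 = 2^2 · 7, so s = 2 and d = 7.
x_0 = 6^7 mod 29 = 28.
x_1 = 28^2 mod 29 = 1.

28, 1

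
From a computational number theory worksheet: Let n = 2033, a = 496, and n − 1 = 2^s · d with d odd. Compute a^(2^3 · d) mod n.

n − 1 = 2032 = 2^4 · 127, so s = 4 and d = 127.
x_0 = 496^127 mod 2033 = 1845.
x_1 = 1845^2 mod 2033 = 783.
x_2 = 783^2 mod 2033 = 1156.
x_3 = 1156^2 mod 2033 = 655.

655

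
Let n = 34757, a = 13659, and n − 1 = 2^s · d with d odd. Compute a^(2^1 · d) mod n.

n − 1 = 34756 = 2^2 · 8689, so s = 2 and d = 8689.
By repeated squaring, 13659^8689 ≡ 32167 (mod 34757).
x_0 = 32167.
x_1 = 32167^2 mod 34757 = 34756.

34756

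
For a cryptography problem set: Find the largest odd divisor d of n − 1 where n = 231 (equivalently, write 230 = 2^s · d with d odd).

115

Halving: 230 → 115; 115 is odd.
So 230 = 2^1 · 115.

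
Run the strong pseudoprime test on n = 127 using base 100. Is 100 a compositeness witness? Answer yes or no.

no

n − 1 = 126 = 2^1 · 63, so s = 1 and d = 63.
By repeated squaring, 100^63 ≡ 1 (mod 127).
x_0 = 100^63 mod 127 = 1.
x_0 = 1, so 100 is not a witness.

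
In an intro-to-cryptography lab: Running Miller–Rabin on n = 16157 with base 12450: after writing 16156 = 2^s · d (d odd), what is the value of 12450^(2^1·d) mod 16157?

n − 1 = 16156 = 2^2 · 4039, so s = 2 and d = 4039.
x_0 = 12450^4039 mod 16157 = 1129.
x_1 = 1129^2 mod 16157 = 14395.

14395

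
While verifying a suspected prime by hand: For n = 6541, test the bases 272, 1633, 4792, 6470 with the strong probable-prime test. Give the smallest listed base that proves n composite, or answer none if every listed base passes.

n − 1 = 6540 = 2^2 · 1635, so s = 2 and d = 1635.
Base 272: x_0 = 272^1635 mod 6541 = 6540. x_0 = 6540 ≡ −1, so 272 is not a witness.
Base 1633: x_0 = 1633^1635 mod 6541 = 6540. x_0 = 6540 ≡ −1, so 1633 is not a witness.
Base 4792: x_0 = 4792^1635 mod 6541 = 1. x_0 = 1, so 4792 is not a witness.
Base 6470: x_0 = 6470^1635 mod 6541 = 6540. x_0 = 6540 ≡ −1, so 6470 is not a witness.
No listed base is a witness for 6541.

none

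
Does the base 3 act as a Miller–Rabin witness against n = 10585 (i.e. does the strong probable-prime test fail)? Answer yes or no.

n − 1 = 10584 = 2^3 · 1323, so s = 3 and d = 1323.
Repeated squaring mod 10585: 3^1 ≡ 3, 3^2 ≡ 9, 3^4 ≡ 81, 3^8 ≡ 6561, 3^16 ≡ 8111, 3^32 ≡ 2546, 3^64 ≡ 4096, 3^128 ≡ 10576, 3^256 ≡ 81, 3^512 ≡ 6561, 3^1024 ≡ 8111.
1323 = 1024 + 256 + 32 + 8 + 2 + 1, so 3^1323 ≡ 8111·81·2546·6561·9·3 ≡ 8422 (mod 10585).
x_0 = 3^1323 mod 10585 = 8422.
x_0 is neither 1 nor 10584, so continue squaring.
x_1 = 8422^2 mod 10585 = 10584.
x_1 ≡ −1, so 3 is not a witness.

no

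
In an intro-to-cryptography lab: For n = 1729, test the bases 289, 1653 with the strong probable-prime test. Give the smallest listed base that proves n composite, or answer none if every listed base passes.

n − 1 = 1728 = 2^6 · 27, so s = 6 and d = 27.
Base 289: x_0 = 289^27 mod 1729 = 1. x_0 = 1, so 289 is not a witness.
Base 1653: x_0 = 1653^27 mod 1729 = 190. x_0 is neither 1 nor 1728, so continue squaring. x_1 = 190^2 mod 1729 = 1520. x_2 = 1520^2 mod 1729 = 456. x_3 = 456^2 mod 1729 = 456. x_4 = 456^2 mod 1729 = 456. x_5 = 456^2 mod 1729 = 456. Reached i = s−1 = 5 without hitting −1: 1653 is a Miller–Rabin witness and 1729 is composite.
The smallest witness among the given bases is 1653.

1653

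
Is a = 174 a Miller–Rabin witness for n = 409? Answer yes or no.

n − 1 = 408 = 2^3 · 51, so s = 3 and d = 51.
Repeated squaring mod 409: 174^1 ≡ 174, 174^2 ≡ 10, 174^4 ≡ 100, 174^8 ≡ 184, 174^16 ≡ 318, 174^32 ≡ 101.
51 = 32 + 16 + 2 + 1, so 174^51 ≡ 101·318·10·174 ≡ 378 (mod 409).
x_0 = 174^51 mod 409 = 378.
x_0 is neither 1 nor 408, so continue squaring.
x_1 = 378^2 mod 409 = 143.
x_2 = 143^2 mod 409 = 408.
x_2 ≡ −1, so 174 is not a witness.

no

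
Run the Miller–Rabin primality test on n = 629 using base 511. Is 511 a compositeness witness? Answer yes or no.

yes

n − 1 = 628 = 2^2 · 157, so s = 2 and d = 157.
x_0 = 511^157 mod 629 = 596.
x_0 is neither 1 nor 628, so continue squaring.
x_1 = 596^2 mod 629 = 460.
Reached i = s−1 = 1 without hitting −1: 511 is a Miller–Rabin witness and 629 is composite.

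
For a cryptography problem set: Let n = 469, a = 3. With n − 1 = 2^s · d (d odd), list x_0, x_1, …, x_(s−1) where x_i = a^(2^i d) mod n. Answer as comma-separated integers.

n − 1 = 468 = 2^2 · 117, so s = 2 and d = 117.
x_0 = 3^117 mod 469 = 244.
x_1 = 244^2 mod 469 = 442.

244, 442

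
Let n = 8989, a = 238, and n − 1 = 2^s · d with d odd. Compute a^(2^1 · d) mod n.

n − 1 = 8988 = 2^2 · 2247, so s = 2 and d = 2247.
x_0 = 238^2247 mod 8989 = 6144.
x_1 = 6144^2 mod 8989 = 3925.

3925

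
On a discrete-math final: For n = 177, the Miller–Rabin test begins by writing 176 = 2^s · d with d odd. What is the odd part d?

11

Halving: 176 → 88 → 44 → 22 → 11; 11 is odd.
So 176 = 2^4 · 11.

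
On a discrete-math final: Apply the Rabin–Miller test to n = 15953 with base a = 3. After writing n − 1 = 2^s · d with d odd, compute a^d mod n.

n − 1 = 15952 = 2^4 · 997, so s = 4 and d = 997.
3^997 mod 15953 = 8977.

8977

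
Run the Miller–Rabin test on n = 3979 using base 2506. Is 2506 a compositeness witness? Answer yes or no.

yes

n − 1 = 3978 = 2^1 · 1989, so s = 1 and d = 1989.
Repeated squaring mod 3979: 2506^1 ≡ 2506, 2506^2 ≡ 1174, 2506^4 ≡ 1542, 2506^8 ≡ 2301, 2506^16 ≡ 2531, 2506^32 ≡ 3750, 2506^64 ≡ 714, 2506^128 ≡ 484, 2506^256 ≡ 3474, 2506^512 ≡ 369, 2506^1024 ≡ 875.
1989 = 1024 + 512 + 256 + 128 + 64 + 4 + 1, so 2506^1989 ≡ 875·369·3474·484·714·1542·2506 ≡ 3426 (mod 3979).
x_0 = 2506^1989 mod 3979 = 3426.
x_0 ∉ {1, 3978} and s = 1, so 2506 is a Miller–Rabin witness and 3979 is composite.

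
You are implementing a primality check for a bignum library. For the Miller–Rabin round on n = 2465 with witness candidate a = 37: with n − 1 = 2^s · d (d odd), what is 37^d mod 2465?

n − 1 = 2464 = 2^5 · 77, so s = 5 and d = 77.
Repeated squaring mod 2465: 37^1 ≡ 37, 37^2 ≡ 1369, 37^4 ≡ 761, 37^8 ≡ 2311, 37^16 ≡ 1531, 37^32 ≡ 2211, 37^64 ≡ 426.
77 = 64 + 8 + 4 + 1, so 37^77 ≡ 426·2311·761·37 ≡ 12 (mod 2465).

12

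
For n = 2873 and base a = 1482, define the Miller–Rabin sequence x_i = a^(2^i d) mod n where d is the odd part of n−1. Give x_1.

2535

n − 1 = 2872 = 2^3 · 359, so s = 3 and d = 359.
x_0 = 1482^359 mod 2873 = 1014.
x_1 = 1014^2 mod 2873 = 2535.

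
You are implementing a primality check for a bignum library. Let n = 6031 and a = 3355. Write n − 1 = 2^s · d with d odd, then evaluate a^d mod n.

n − 1 = 6030 = 2^1 · 3015, so s = 1 and d = 3015.
3355^3015 mod 6031 = 5845.

5845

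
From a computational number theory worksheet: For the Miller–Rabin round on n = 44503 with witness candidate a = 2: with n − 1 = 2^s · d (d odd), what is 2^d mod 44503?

15634

n − 1 = 44502 = 2^1 · 22251, so s = 1 and d = 22251.
Repeated squaring mod 44503: 2^1 ≡ 2, 2^2 ≡ 4, 2^4 ≡ 16, 2^8 ≡ 256, 2^16 ≡ 21033, 2^32 ≡ 27269, 2^64 ≡ 42237, 2^128 ≡ 16911, 2^256 ≡ 5643, 2^512 ≡ 23804, 2^1024 ≡ 18220, 2^2048 ≡ 20523, 2^4096 ≡ 17137, 2^8192 ≡ 1472, 2^16384 ≡ 30640.
22251 = 16384 + 4096 + 1024 + 512 + 128 + 64 + 32 + 8 + 2 + 1, so 2^22251 ≡ 30640·17137·18220·23804·16911·42237·27269·256·4·2 ≡ 15634 (mod 44503).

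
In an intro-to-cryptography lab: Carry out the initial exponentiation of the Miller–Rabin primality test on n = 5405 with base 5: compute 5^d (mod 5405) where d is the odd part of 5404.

5255

n − 1 = 5404 = 2^2 · 1351, so s = 2 and d = 1351.
5^1351 mod 5405 = 5255.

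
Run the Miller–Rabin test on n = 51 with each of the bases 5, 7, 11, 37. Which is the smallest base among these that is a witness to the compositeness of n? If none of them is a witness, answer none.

n − 1 = 50 = 2^1 · 25, so s = 1 and d = 25.
Base 5: x_0 = 5^25 mod 51 = 29. x_0 ∉ {1, 50} and s = 1, so 5 is a Miller–Rabin witness and 51 is composite.
Base 7: x_0 = 7^25 mod 51 = 10. x_0 ∉ {1, 50} and s = 1, so 7 is a Miller–Rabin witness and 51 is composite.
Base 11: x_0 = 11^25 mod 51 = 23. x_0 ∉ {1, 50} and s = 1, so 11 is a Miller–Rabin witness and 51 is composite.
Base 37: x_0 = 37^25 mod 51 = 31. x_0 ∉ {1, 50} and s = 1, so 37 is a Miller–Rabin witness and 51 is composite.
The smallest witness among the given bases is 5.

5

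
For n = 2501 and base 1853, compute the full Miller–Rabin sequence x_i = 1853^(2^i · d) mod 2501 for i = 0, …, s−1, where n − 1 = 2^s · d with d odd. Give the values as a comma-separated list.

50, 2500

n − 1 = 2500 = 2^2 · 625, so s = 2 and d = 625.
x_0 = 1853^625 mod 2501 = 50.
x_1 = 50^2 mod 2501 = 2500.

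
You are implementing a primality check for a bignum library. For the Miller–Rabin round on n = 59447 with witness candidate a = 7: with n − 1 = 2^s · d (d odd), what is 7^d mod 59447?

1

n − 1 = 59446 = 2^1 · 29723, so s = 1 and d = 29723.
Repeated squaring mod 59447: 7^1 ≡ 7, 7^2 ≡ 49, 7^4 ≡ 2401, 7^8 ≡ 57889, 7^16 ≡ 49484, 7^32 ≡ 44326, 7^64 ≡ 11479, 7^128 ≡ 32889, 7^256 ≡ 48156, 7^512 ≡ 32313, 7^1024 ≡ 2861, 7^2048 ≡ 41082, 7^4096 ≡ 30394, 7^8192 ≡ 48303, 7^16384 ≡ 3953.
29723 = 16384 + 8192 + 4096 + 1024 + 16 + 8 + 2 + 1, so 7^29723 ≡ 3953·48303·30394·2861·49484·57889·49·7 ≡ 1 (mod 59447).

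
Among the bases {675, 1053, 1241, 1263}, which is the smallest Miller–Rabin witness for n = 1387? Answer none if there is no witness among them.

n − 1 = 1386 = 2^1 · 693, so s = 1 and d = 693.
Base 675: x_0 = 675^693 mod 1387 = 1386. x_0 = 1386 ≡ −1, so 675 is not a witness.
Base 1053: x_0 = 1053^693 mod 1387 = 1044. x_0 ∉ {1, 1386} and s = 1, so 1053 is a Miller–Rabin witness and 1387 is composite.
Base 1241: x_0 = 1241^693 mod 1387 = 438. x_0 ∉ {1, 1386} and s = 1, so 1241 is a Miller–Rabin witness and 1387 is composite.
Base 1263: x_0 = 1263^693 mod 1387 = 343. x_0 ∉ {1, 1386} and s = 1, so 1263 is a Miller–Rabin witness and 1387 is composite.
The smallest witness among the given bases is 1053.

1053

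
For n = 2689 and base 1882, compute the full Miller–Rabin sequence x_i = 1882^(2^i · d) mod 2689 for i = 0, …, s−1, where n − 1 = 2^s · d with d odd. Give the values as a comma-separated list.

686, 21, 441, 873, 1142, 2688, 1

n − 1 = 2688 = 2^7 · 21, so s = 7 and d = 21.
x_0 = 1882^21 mod 2689 = 686.
x_1 = 686^2 mod 2689 = 21.
x_2 = 21^2 mod 2689 = 441.
x_3 = 441^2 mod 2689 = 873.
x_4 = 873^2 mod 2689 = 1142.
x_5 = 1142^2 mod 2689 = 2688.
x_6 = 2688^2 mod 2689 = 1.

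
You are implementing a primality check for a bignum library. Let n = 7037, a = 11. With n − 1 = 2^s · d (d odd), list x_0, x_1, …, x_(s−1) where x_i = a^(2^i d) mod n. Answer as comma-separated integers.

6749, 5537

n − 1 = 7036 = 2^2 · 1759, so s = 2 and d = 1759.
x_0 = 11^1759 mod 7037 = 6749.
x_1 = 6749^2 mod 7037 = 5537.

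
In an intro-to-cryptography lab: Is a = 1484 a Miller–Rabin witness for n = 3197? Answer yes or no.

n − 1 = 3196 = 2^2 · 799, so s = 2 and d = 799.
x_0 = 1484^799 mod 3197 = 2247.
x_0 is neither 1 nor 3196, so continue squaring.
x_1 = 2247^2 mod 3197 = 946.
Reached i = s−1 = 1 without hitting −1: 1484 is a Miller–Rabin witness and 3197 is composite.

yes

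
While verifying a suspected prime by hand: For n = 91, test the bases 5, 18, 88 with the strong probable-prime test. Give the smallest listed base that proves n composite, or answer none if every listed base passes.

n − 1 = 90 = 2^1 · 45, so s = 1 and d = 45.
Base 5: x_0 = 5^45 mod 91 = 83. x_0 ∉ {1, 90} and s = 1, so 5 is a Miller–Rabin witness and 91 is composite.
Base 18: x_0 = 18^45 mod 91 = 57. x_0 ∉ {1, 90} and s = 1, so 18 is a Miller–Rabin witness and 91 is composite.
Base 88: x_0 = 88^45 mod 91 = 64. x_0 ∉ {1, 90} and s = 1, so 88 is a Miller–Rabin witness and 91 is composite.
The smallest witness among the given bases is 5.

5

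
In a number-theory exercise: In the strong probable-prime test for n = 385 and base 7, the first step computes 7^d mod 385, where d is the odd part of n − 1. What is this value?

343

n − 1 = 384 = 2^7 · 3, so s = 7 and d = 3.
7^3 mod 385 = 343.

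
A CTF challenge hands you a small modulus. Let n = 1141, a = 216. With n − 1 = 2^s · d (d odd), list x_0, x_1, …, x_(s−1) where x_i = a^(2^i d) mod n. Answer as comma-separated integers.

n − 1 = 1140 = 2^2 · 285, so s = 2 and d = 285.
x_0 = 216^285 mod 1141 = 104.
x_1 = 104^2 mod 1141 = 547.

104, 547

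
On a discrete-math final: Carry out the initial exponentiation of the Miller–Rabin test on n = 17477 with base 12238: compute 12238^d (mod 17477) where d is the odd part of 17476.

n − 1 = 17476 = 2^2 · 4369, so s = 2 and d = 4369.
12238^4369 mod 17477 = 8408.

8408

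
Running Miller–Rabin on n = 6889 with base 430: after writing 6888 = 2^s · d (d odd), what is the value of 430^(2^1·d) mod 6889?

n − 1 = 6888 = 2^3 · 861, so s = 3 and d = 861.
Repeated squaring mod 6889: 430^1 ≡ 430, 430^2 ≡ 5786, 430^4 ≡ 4145, 430^8 ≡ 6748, 430^16 ≡ 6103, 430^32 ≡ 4675, 430^64 ≡ 3717, 430^128 ≡ 3644, 430^256 ≡ 3633, 430^512 ≡ 6254.
861 = 512 + 256 + 64 + 16 + 8 + 4 + 1, so 430^861 ≡ 6254·3633·3717·6103·6748·4145·430 ≡ 663 (mod 6889).
x_0 = 663.
x_1 = 663^2 mod 6889 = 5562.

5562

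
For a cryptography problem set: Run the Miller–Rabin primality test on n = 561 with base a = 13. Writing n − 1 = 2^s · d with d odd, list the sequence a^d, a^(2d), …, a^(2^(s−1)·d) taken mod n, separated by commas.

n − 1 = 560 = 2^4 · 35, so s = 4 and d = 35.
x_0 = 13^35 mod 561 = 208.
x_1 = 208^2 mod 561 = 67.
x_2 = 67^2 mod 561 = 1.
x_3 = 1^2 mod 561 = 1.

208, 67, 1, 1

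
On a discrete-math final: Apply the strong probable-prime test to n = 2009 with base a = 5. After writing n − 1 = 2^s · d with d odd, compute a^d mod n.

1676

n − 1 = 2008 = 2^3 · 251, so s = 3 and d = 251.
Repeated squaring mod 2009: 5^1 ≡ 5, 5^2 ≡ 25, 5^4 ≡ 625, 5^8 ≡ 879, 5^16 ≡ 1185, 5^32 ≡ 1943, 5^64 ≡ 338, 5^128 ≡ 1740.
251 = 128 + 64 + 32 + 16 + 8 + 2 + 1, so 5^251 ≡ 1740·338·1943·1185·879·25·5 ≡ 1676 (mod 2009).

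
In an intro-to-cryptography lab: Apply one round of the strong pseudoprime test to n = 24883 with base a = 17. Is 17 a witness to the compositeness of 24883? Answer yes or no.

n − 1 = 24882 = 2^1 · 12441, so s = 1 and d = 12441.
Repeated squaring mod 24883: 17^1 ≡ 17, 17^2 ≡ 289, 17^4 ≡ 8872, 17^8 ≡ 7455, 17^16 ≡ 13286, 17^32 ≡ 22677, 17^64 ≡ 14251, 17^128 ≡ 20838, 17^256 ≡ 13894, 17^512 ≡ 922, 17^1024 ≡ 4062, 17^2048 ≡ 2415, 17^4096 ≡ 9603, 17^8192 ≡ 1211.
12441 = 8192 + 4096 + 128 + 16 + 8 + 1, so 17^12441 ≡ 1211·9603·20838·13286·7455·17 ≡ 9621 (mod 24883).
x_0 = 17^12441 mod 24883 = 9621.
x_0 ∉ {1, 24882} and s = 1, so 17 is a Miller–Rabin witness and 24883 is composite.

yes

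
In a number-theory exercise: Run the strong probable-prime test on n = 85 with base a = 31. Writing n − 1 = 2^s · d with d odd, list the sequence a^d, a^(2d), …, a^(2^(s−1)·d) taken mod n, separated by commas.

46, 76

n − 1 = 84 = 2^2 · 21, so s = 2 and d = 21.
x_0 = 31^21 mod 85 = 46.
x_1 = 46^2 mod 85 = 76.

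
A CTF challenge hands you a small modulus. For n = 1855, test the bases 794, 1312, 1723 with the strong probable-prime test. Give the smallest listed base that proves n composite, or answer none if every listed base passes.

1312

n − 1 = 1854 = 2^1 · 927, so s = 1 and d = 927.
Base 794: x_0 = 794^927 mod 1855 = 1854. x_0 = 1854 ≡ −1, so 794 is not a witness.
Base 1312: x_0 = 1312^927 mod 1855 = 748. x_0 ∉ {1, 1854} and s = 1, so 1312 is a Miller–Rabin witness and 1855 is composite.
Base 1723: x_0 = 1723^927 mod 1855 = 512. x_0 ∉ {1, 1854} and s = 1, so 1723 is a Miller–Rabin witness and 1855 is composite.
The smallest witness among the given bases is 1312.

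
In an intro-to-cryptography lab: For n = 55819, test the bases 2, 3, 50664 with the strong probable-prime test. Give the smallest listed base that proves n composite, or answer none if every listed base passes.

n − 1 = 55818 = 2^1 · 27909, so s = 1 and d = 27909.
Base 2: x_0 = 2^27909 mod 55819 = 55818. x_0 = 55818 ≡ −1, so 2 is not a witness.
Base 3: x_0 = 3^27909 mod 55819 = 55818. x_0 = 55818 ≡ −1, so 3 is not a witness.
Base 50664: x_0 = 50664^27909 mod 55819 = 1. x_0 = 1, so 50664 is not a witness.
No listed base is a witness for 55819.

none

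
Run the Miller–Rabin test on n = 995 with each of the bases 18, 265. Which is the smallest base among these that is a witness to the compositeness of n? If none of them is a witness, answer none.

18

n − 1 = 994 = 2^1 · 497, so s = 1 and d = 497.
Base 18: x_0 = 18^497 mod 995 = 523. x_0 ∉ {1, 994} and s = 1, so 18 is a Miller–Rabin witness and 995 is composite.
Base 265: x_0 = 265^497 mod 995 = 575. x_0 ∉ {1, 994} and s = 1, so 265 is a Miller–Rabin witness and 995 is composite.
The smallest witness among the given bases is 18.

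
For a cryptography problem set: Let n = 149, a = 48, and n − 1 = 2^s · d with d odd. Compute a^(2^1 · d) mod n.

n − 1 = 148 = 2^2 · 37, so s = 2 and d = 37.
x_0 = 48^37 mod 149 = 44.
x_1 = 44^2 mod 149 = 148.

148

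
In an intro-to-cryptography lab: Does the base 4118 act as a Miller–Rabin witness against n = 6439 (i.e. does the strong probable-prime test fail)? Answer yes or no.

n − 1 = 6438 = 2^1 · 3219, so s = 1 and d = 3219.
x_0 = 4118^3219 mod 6439 = 1235.
x_0 ∉ {1, 6438} and s = 1, so 4118 is a Miller–Rabin witness and 6439 is composite.

yes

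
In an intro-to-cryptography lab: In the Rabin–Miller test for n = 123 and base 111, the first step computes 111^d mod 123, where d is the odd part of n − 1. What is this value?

n − 1 = 122 = 2^1 · 61, so s = 1 and d = 61.
111^61 mod 123 = 12.

12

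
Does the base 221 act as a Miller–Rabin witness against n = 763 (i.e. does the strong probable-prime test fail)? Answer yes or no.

n − 1 = 762 = 2^1 · 381, so s = 1 and d = 381.
Repeated squaring mod 763: 221^1 ≡ 221, 221^2 ≡ 9, 221^4 ≡ 81, 221^8 ≡ 457, 221^16 ≡ 550, 221^32 ≡ 352, 221^64 ≡ 298, 221^128 ≡ 296, 221^256 ≡ 634.
381 = 256 + 64 + 32 + 16 + 8 + 4 + 1, so 221^381 ≡ 634·298·352·550·457·81·221 ≡ 463 (mod 763).
x_0 = 221^381 mod 763 = 463.
x_0 ∉ {1, 762} and s = 1, so 221 is a Miller–Rabin witness and 763 is composite.

yes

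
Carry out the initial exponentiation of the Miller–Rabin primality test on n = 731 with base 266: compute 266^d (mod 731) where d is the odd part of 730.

653

n − 1 = 730 = 2^1 · 365, so s = 1 and d = 365.
By repeated squaring, 266^365 ≡ 653 (mod 731).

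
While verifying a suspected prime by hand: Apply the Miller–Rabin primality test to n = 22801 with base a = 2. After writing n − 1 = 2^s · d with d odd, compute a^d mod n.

11930

n − 1 = 22800 = 2^4 · 1425, so s = 4 and d = 1425.
Repeated squaring mod 22801: 2^1 ≡ 2, 2^2 ≡ 4, 2^4 ≡ 16, 2^8 ≡ 256, 2^16 ≡ 19934, 2^32 ≡ 11329, 2^64 ≡ 22213, 2^128 ≡ 3729, 2^256 ≡ 19632, 2^512 ≡ 10121, 2^1024 ≡ 12549.
1425 = 1024 + 256 + 128 + 16 + 1, so 2^1425 ≡ 12549·19632·3729·19934·2 ≡ 11930 (mod 22801).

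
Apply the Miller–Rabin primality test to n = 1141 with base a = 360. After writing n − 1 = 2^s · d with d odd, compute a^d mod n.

1042

n − 1 = 1140 = 2^2 · 285, so s = 2 and d = 285.
360^285 mod 1141 = 1042.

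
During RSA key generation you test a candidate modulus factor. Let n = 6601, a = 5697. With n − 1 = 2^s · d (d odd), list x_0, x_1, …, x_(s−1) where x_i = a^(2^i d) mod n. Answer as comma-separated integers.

2715, 4509, 1

n − 1 = 6600 = 2^3 · 825, so s = 3 and d = 825.
x_0 = 5697^825 mod 6601 = 2715.
x_1 = 2715^2 mod 6601 = 4509.
x_2 = 4509^2 mod 6601 = 1.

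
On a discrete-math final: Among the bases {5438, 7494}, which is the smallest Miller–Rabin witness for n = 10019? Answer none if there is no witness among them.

5438

n − 1 = 10018 = 2^1 · 5009, so s = 1 and d = 5009.
Base 5438: x_0 = 5438^5009 mod 10019 = 2813. x_0 ∉ {1, 10018} and s = 1, so 5438 is a Miller–Rabin witness and 10019 is composite.
Base 7494: x_0 = 7494^5009 mod 10019 = 4498. x_0 ∉ {1, 10018} and s = 1, so 7494 is a Miller–Rabin witness and 10019 is composite.
The smallest witness among the given bases is 5438.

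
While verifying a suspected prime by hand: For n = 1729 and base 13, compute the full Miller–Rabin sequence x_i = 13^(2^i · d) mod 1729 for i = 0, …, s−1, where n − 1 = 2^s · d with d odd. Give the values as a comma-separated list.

1196, 533, 533, 533, 533, 533

n − 1 = 1728 = 2^6 · 27, so s = 6 and d = 27.
x_0 = 13^27 mod 1729 = 1196.
x_1 = 1196^2 mod 1729 = 533.
x_2 = 533^2 mod 1729 = 533.
x_3 = 533^2 mod 1729 = 533.
x_4 = 533^2 mod 1729 = 533.
x_5 = 533^2 mod 1729 = 533.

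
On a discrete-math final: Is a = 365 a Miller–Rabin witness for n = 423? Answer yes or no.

n − 1 = 422 = 2^1 · 211, so s = 1 and d = 211.
Repeated squaring mod 423: 365^1 ≡ 365, 365^2 ≡ 403, 365^4 ≡ 400, 365^8 ≡ 106, 365^16 ≡ 238, 365^32 ≡ 385, 365^64 ≡ 175, 365^128 ≡ 169.
211 = 128 + 64 + 16 + 2 + 1, so 365^211 ≡ 169·175·238·403·365 ≡ 212 (mod 423).
x_0 = 365^211 mod 423 = 212.
x_0 ∉ {1, 422} and s = 1, so 365 is a Miller–Rabin witness and 423 is composite.

yes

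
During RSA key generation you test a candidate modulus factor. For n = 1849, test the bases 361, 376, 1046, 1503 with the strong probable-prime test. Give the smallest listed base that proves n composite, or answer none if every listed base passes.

376

n − 1 = 1848 = 2^3 · 231, so s = 3 and d = 231.
Base 361: x_0 = 361^231 mod 1849 = 1. x_0 = 1, so 361 is not a witness.
Base 376: x_0 = 376^231 mod 1849 = 773. x_0 is neither 1 nor 1848, so continue squaring. x_1 = 773^2 mod 1849 = 302. x_2 = 302^2 mod 1849 = 603. Reached i = s−1 = 2 without hitting −1: 376 is a Miller–Rabin witness and 1849 is composite.
Base 1046: x_0 = 1046^231 mod 1849 = 1076. x_0 is neither 1 nor 1848, so continue squaring. x_1 = 1076^2 mod 1849 = 302. x_2 = 302^2 mod 1849 = 603. Reached i = s−1 = 2 without hitting −1: 1046 is a Miller–Rabin witness and 1849 is composite.
Base 1503: x_0 = 1503^231 mod 1849 = 345. x_0 is neither 1 nor 1848, so continue squaring. x_1 = 345^2 mod 1849 = 689. x_2 = 689^2 mod 1849 = 1377. Reached i = s−1 = 2 without hitting −1: 1503 is a Miller–Rabin witness and 1849 is composite.
The smallest witness among the given bases is 376.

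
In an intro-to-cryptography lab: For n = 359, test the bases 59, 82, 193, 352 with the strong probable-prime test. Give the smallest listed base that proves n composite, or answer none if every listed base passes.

n − 1 = 358 = 2^1 · 179, so s = 1 and d = 179.
Base 59: x_0 = 59^179 mod 359 = 358. x_0 = 358 ≡ −1, so 59 is not a witness.
Base 82: x_0 = 82^179 mod 359 = 1. x_0 = 1, so 82 is not a witness.
Base 193: x_0 = 193^179 mod 359 = 1. x_0 = 1, so 193 is not a witness.
Base 352: x_0 = 352^179 mod 359 = 1. x_0 = 1, so 352 is not a witness.
No listed base is a witness for 359.

none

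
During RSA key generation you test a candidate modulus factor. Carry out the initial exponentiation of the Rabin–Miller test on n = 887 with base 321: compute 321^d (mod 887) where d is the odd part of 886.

n − 1 = 886 = 2^1 · 443, so s = 1 and d = 443.
By repeated squaring, 321^443 ≡ 1 (mod 887).

1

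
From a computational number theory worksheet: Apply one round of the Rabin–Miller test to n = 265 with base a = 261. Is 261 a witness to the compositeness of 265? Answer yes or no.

n − 1 = 264 = 2^3 · 33, so s = 3 and d = 33.
Repeated squaring mod 265: 261^1 ≡ 261, 261^2 ≡ 16, 261^4 ≡ 256, 261^8 ≡ 81, 261^16 ≡ 201, 261^32 ≡ 121.
33 = 32 + 1, so 261^33 ≡ 121·261 ≡ 46 (mod 265).
x_0 = 261^33 mod 265 = 46.
x_0 is neither 1 nor 264, so continue squaring.
x_1 = 46^2 mod 265 = 261.
x_2 = 261^2 mod 265 = 16.
Reached i = s−1 = 2 without hitting −1: 261 is a Miller–Rabin witness and 265 is composite.

yes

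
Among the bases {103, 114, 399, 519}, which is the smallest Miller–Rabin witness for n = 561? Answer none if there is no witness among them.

n − 1 = 560 = 2^4 · 35, so s = 4 and d = 35.
Base 103: x_0 = 103^35 mod 561 = 1. x_0 = 1, so 103 is not a witness.
Base 114: x_0 = 114^35 mod 561 = 45. x_0 is neither 1 nor 560, so continue squaring. x_1 = 45^2 mod 561 = 342. x_2 = 342^2 mod 561 = 276. x_3 = 276^2 mod 561 = 441. Reached i = s−1 = 3 without hitting −1: 114 is a Miller–Rabin witness and 561 is composite.
Base 399: x_0 = 399^35 mod 561 = 342. x_0 is neither 1 nor 560, so continue squaring. x_1 = 342^2 mod 561 = 276. x_2 = 276^2 mod 561 = 441. x_3 = 441^2 mod 561 = 375. Reached i = s−1 = 3 without hitting −1: 399 is a Miller–Rabin witness and 561 is composite.
Base 519: x_0 = 519^35 mod 561 = 219. x_0 is neither 1 nor 560, so continue squaring. x_1 = 219^2 mod 561 = 276. x_2 = 276^2 mod 561 = 441. x_3 = 441^2 mod 561 = 375. Reached i = s−1 = 3 without hitting −1: 519 is a Miller–Rabin witness and 561 is composite.
The smallest witness among the given bases is 114.

114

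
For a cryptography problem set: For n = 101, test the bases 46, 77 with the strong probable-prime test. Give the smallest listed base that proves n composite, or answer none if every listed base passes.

n − 1 = 100 = 2^2 · 25, so s = 2 and d = 25.
Base 46: x_0 = 46^25 mod 101 = 91. x_0 is neither 1 nor 100, so continue squaring. x_1 = 91^2 mod 101 = 100. x_1 ≡ −1, so 46 is not a witness.
Base 77: x_0 = 77^25 mod 101 = 100. x_0 = 100 ≡ −1, so 77 is not a witness.
No listed base is a witness for 101.

none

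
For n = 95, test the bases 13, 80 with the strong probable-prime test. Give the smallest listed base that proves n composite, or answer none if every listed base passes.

n − 1 = 94 = 2^1 · 47, so s = 1 and d = 47.
Base 13: x_0 = 13^47 mod 95 = 2. x_0 ∉ {1, 94} and s = 1, so 13 is a Miller–Rabin witness and 95 is composite.
Base 80: x_0 = 80^47 mod 95 = 35. x_0 ∉ {1, 94} and s = 1, so 80 is a Miller–Rabin witness and 95 is composite.
The smallest witness among the given bases is 13.

13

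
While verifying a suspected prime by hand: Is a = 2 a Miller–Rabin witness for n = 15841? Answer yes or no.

n − 1 = 15840 = 2^5 · 495, so s = 5 and d = 495.
x_0 = 2^495 mod 15841 = 1.
x_0 = 1, so 2 is not a witness.

no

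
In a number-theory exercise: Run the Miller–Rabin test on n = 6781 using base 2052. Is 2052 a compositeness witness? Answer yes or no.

no

n − 1 = 6780 = 2^2 · 1695, so s = 2 and d = 1695.
x_0 = 2052^1695 mod 6781 = 6780.
x_0 = 6780 ≡ −1, so 2052 is not a witness.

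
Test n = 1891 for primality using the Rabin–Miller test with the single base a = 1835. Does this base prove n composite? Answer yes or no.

no

n − 1 = 1890 = 2^1 · 945, so s = 1 and d = 945.
x_0 = 1835^945 mod 1891 = 1890.
x_0 = 1890 ≡ −1, so 1835 is not a witness.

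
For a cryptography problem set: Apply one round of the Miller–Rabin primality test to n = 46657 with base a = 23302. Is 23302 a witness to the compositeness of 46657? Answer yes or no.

n − 1 = 46656 = 2^6 · 729, so s = 6 and d = 729.
x_0 = 23302^729 mod 46657 = 36106.
x_0 is neither 1 nor 46656, so continue squaring.
x_1 = 36106^2 mod 46657 = 46656.
x_1 ≡ −1, so 23302 is not a witness.

no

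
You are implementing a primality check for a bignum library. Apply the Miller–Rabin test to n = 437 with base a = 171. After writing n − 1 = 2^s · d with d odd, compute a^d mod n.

n − 1 = 436 = 2^2 · 109, so s = 2 and d = 109.
171^109 mod 437 = 76.

76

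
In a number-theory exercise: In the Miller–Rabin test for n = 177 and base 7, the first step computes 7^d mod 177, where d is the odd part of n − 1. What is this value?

n − 1 = 176 = 2^4 · 11, so s = 4 and d = 11.
7^11 mod 177 = 94.

94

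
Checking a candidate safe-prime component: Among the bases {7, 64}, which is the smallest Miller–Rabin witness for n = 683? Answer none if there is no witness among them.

none

n − 1 = 682 = 2^1 · 341, so s = 1 and d = 341.
Base 7: x_0 = 7^341 mod 683 = 682. x_0 = 682 ≡ −1, so 7 is not a witness.
Base 64: x_0 = 64^341 mod 683 = 1. x_0 = 1, so 64 is not a witness.
No listed base is a witness for 683.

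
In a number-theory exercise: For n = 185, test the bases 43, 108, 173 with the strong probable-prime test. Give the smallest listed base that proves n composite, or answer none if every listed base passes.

108

n − 1 = 184 = 2^3 · 23, so s = 3 and d = 23.
Base 43: x_0 = 43^23 mod 185 = 142. x_0 is neither 1 nor 184, so continue squaring. x_1 = 142^2 mod 185 = 184. x_1 ≡ −1, so 43 is not a witness.
Base 108: x_0 = 108^23 mod 185 = 127. x_0 is neither 1 nor 184, so continue squaring. x_1 = 127^2 mod 185 = 34. x_2 = 34^2 mod 185 = 46. Reached i = s−1 = 2 without hitting −1: 108 is a Miller–Rabin witness and 185 is composite.
Base 173: x_0 = 173^23 mod 185 = 67. x_0 is neither 1 nor 184, so continue squaring. x_1 = 67^2 mod 185 = 49. x_2 = 49^2 mod 185 = 181. Reached i = s−1 = 2 without hitting −1: 173 is a Miller–Rabin witness and 185 is composite.
The smallest witness among the given bases is 108.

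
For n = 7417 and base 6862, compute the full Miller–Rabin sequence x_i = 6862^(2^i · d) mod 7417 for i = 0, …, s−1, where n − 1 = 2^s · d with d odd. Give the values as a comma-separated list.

n − 1 = 7416 = 2^3 · 927, so s = 3 and d = 927.
x_0 = 6862^927 mod 7417 = 4680.
x_1 = 4680^2 mod 7417 = 7416.
x_2 = 7416^2 mod 7417 = 1.

4680, 7416, 1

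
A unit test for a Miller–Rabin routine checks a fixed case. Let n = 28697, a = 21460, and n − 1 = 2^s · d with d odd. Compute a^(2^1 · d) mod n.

n − 1 = 28696 = 2^3 · 3587, so s = 3 and d = 3587.
x_0 = 21460^3587 mod 28697 = 21311.
x_1 = 21311^2 mod 28697 = 28696.

28696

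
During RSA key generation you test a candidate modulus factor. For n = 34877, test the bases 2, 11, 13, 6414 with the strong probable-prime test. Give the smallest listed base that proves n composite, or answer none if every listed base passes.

none

n − 1 = 34876 = 2^2 · 8719, so s = 2 and d = 8719.
Base 2: x_0 = 2^8719 mod 34877 = 23508. x_0 is neither 1 nor 34876, so continue squaring. x_1 = 23508^2 mod 34877 = 34876. x_1 ≡ −1, so 2 is not a witness.
Base 11: x_0 = 11^8719 mod 34877 = 11369. x_0 is neither 1 nor 34876, so continue squaring. x_1 = 11369^2 mod 34877 = 34876. x_1 ≡ −1, so 11 is not a witness.
Base 13: x_0 = 13^8719 mod 34877 = 11369. x_0 is neither 1 nor 34876, so continue squaring. x_1 = 11369^2 mod 34877 = 34876. x_1 ≡ −1, so 13 is not a witness.
Base 6414: x_0 = 6414^8719 mod 34877 = 1. x_0 = 1, so 6414 is not a witness.
No listed base is a witness for 34877.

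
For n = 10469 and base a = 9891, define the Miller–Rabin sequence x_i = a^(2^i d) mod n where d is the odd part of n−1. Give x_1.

9621

n − 1 = 10468 = 2^2 · 2617, so s = 2 and d = 2617.
Repeated squaring mod 10469: 9891^1 ≡ 9891, 9891^2 ≡ 9545, 9891^4 ≡ 5787, 9891^8 ≡ 9507, 9891^16 ≡ 4172, 9891^32 ≡ 6106, 9891^64 ≡ 3127, 9891^128 ≡ 83, 9891^256 ≡ 6889, 9891^512 ≡ 2344, 9891^1024 ≡ 8580, 9891^2048 ≡ 8861.
2617 = 2048 + 512 + 32 + 16 + 8 + 1, so 9891^2617 ≡ 8861·2344·6106·4172·9507·9891 ≡ 1493 (mod 10469).
x_0 = 1493.
x_1 = 1493^2 mod 10469 = 9621.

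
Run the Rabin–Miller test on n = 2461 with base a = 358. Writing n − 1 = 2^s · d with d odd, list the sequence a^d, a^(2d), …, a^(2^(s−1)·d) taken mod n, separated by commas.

361, 2349

n − 1 = 2460 = 2^2 · 615, so s = 2 and d = 615.
x_0 = 358^615 mod 2461 = 361.
x_1 = 361^2 mod 2461 = 2349.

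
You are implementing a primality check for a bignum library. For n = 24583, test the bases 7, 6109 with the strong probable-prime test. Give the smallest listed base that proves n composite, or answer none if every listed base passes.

n − 1 = 24582 = 2^1 · 12291, so s = 1 and d = 12291.
Base 7: x_0 = 7^12291 mod 24583 = 17178. x_0 ∉ {1, 24582} and s = 1, so 7 is a Miller–Rabin witness and 24583 is composite.
Base 6109: x_0 = 6109^12291 mod 24583 = 6109. x_0 ∉ {1, 24582} and s = 1, so 6109 is a Miller–Rabin witness and 24583 is composite.
The smallest witness among the given bases is 7.

7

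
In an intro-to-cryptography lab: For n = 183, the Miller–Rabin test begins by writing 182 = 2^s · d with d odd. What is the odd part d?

91

Halving: 182 → 91; 91 is odd.
So 182 = 2^1 · 91.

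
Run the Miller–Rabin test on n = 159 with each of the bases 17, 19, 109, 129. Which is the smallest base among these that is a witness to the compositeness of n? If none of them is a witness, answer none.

n − 1 = 158 = 2^1 · 79, so s = 1 and d = 79.
Base 17: x_0 = 17^79 mod 159 = 17. x_0 ∉ {1, 158} and s = 1, so 17 is a Miller–Rabin witness and 159 is composite.
Base 19: x_0 = 19^79 mod 159 = 34. x_0 ∉ {1, 158} and s = 1, so 19 is a Miller–Rabin witness and 159 is composite.
Base 109: x_0 = 109^79 mod 159 = 103. x_0 ∉ {1, 158} and s = 1, so 109 is a Miller–Rabin witness and 159 is composite.
Base 129: x_0 = 129^79 mod 159 = 30. x_0 ∉ {1, 158} and s = 1, so 129 is a Miller–Rabin witness and 159 is composite.
The smallest witness among the given bases is 17.

17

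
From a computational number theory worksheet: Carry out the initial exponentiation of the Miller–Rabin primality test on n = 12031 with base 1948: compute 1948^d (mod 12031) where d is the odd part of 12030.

9814

n − 1 = 12030 = 2^1 · 6015, so s = 1 and d = 6015.
1948^6015 mod 12031 = 9814.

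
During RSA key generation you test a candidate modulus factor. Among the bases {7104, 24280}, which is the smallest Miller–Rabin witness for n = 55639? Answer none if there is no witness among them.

none

n − 1 = 55638 = 2^1 · 27819, so s = 1 and d = 27819.
Base 7104: x_0 = 7104^27819 mod 55639 = 55638. x_0 = 55638 ≡ −1, so 7104 is not a witness.
Base 24280: x_0 = 24280^27819 mod 55639 = 55638. x_0 = 55638 ≡ −1, so 24280 is not a witness.
No listed base is a witness for 55639.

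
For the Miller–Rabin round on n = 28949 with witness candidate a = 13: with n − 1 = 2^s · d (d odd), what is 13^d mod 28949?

n − 1 = 28948 = 2^2 · 7237, so s = 2 and d = 7237.
13^7237 mod 28949 = 16518.

16518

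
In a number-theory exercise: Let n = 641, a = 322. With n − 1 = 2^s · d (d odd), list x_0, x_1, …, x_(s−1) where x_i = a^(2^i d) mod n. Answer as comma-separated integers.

n − 1 = 640 = 2^7 · 5, so s = 7 and d = 5.
x_0 = 322^5 mod 641 = 268.
x_1 = 268^2 mod 641 = 32.
x_2 = 32^2 mod 641 = 383.
x_3 = 383^2 mod 641 = 541.
x_4 = 541^2 mod 641 = 385.
x_5 = 385^2 mod 641 = 154.
x_6 = 154^2 mod 641 = 640.

268, 32, 383, 541, 385, 154, 640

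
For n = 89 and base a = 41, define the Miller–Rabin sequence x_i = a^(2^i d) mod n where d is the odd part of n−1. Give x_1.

n − 1 = 88 = 2^3 · 11, so s = 3 and d = 11.
x_0 = 41^11 mod 89 = 52.
x_1 = 52^2 mod 89 = 34.

34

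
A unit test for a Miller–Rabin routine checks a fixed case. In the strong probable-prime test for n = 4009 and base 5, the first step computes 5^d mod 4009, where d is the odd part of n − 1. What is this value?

n − 1 = 4008 = 2^3 · 501, so s = 3 and d = 501.
5^501 mod 4009 = 615.

615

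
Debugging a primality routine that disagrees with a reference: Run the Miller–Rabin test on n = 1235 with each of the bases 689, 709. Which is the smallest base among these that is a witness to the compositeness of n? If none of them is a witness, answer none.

n − 1 = 1234 = 2^1 · 617, so s = 1 and d = 617.
Base 689: x_0 = 689^617 mod 1235 = 104. x_0 ∉ {1, 1234} and s = 1, so 689 is a Miller–Rabin witness and 1235 is composite.
Base 709: x_0 = 709^617 mod 1235 = 24. x_0 ∉ {1, 1234} and s = 1, so 709 is a Miller–Rabin witness and 1235 is composite.
The smallest witness among the given bases is 689.

689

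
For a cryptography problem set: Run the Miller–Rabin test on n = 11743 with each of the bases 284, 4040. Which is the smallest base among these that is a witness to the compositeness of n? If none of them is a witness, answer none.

n − 1 = 11742 = 2^1 · 5871, so s = 1 and d = 5871.
Base 284: x_0 = 284^5871 mod 11743 = 1. x_0 = 1, so 284 is not a witness.
Base 4040: x_0 = 4040^5871 mod 11743 = 1. x_0 = 1, so 4040 is not a witness.
No listed base is a witness for 11743.

none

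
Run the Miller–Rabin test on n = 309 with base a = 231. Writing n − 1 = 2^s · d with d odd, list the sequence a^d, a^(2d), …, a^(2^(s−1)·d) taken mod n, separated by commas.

n − 1 = 308 = 2^2 · 77, so s = 2 and d = 77.
x_0 = 231^77 mod 309 = 201.
x_1 = 201^2 mod 309 = 231.

201, 231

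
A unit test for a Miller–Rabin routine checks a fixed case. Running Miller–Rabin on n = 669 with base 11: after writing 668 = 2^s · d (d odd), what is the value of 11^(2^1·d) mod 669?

658

n − 1 = 668 = 2^2 · 167, so s = 2 and d = 167.
Repeated squaring mod 669: 11^1 ≡ 11, 11^2 ≡ 121, 11^4 ≡ 592, 11^8 ≡ 577, 11^16 ≡ 436, 11^32 ≡ 100, 11^64 ≡ 634, 11^128 ≡ 556.
167 = 128 + 32 + 4 + 2 + 1, so 11^167 ≡ 556·100·592·121·11 ≡ 545 (mod 669).
x_0 = 545.
x_1 = 545^2 mod 669 = 658.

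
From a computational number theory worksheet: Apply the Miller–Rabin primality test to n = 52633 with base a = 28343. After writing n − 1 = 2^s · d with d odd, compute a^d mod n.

n − 1 = 52632 = 2^3 · 6579, so s = 3 and d = 6579.
28343^6579 mod 52633 = 37184.

37184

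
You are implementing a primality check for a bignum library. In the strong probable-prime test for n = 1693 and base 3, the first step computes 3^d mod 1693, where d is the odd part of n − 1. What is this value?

n − 1 = 1692 = 2^2 · 423, so s = 2 and d = 423.
Repeated squaring mod 1693: 3^1 ≡ 3, 3^2 ≡ 9, 3^4 ≡ 81, 3^8 ≡ 1482, 3^16 ≡ 503, 3^32 ≡ 752, 3^64 ≡ 42, 3^128 ≡ 71, 3^256 ≡ 1655.
423 = 256 + 128 + 32 + 4 + 2 + 1, so 3^423 ≡ 1655·71·752·81·9·3 ≡ 1692 (mod 1693).

1692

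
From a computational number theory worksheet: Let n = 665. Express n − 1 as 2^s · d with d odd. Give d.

83

Halving: 664 → 332 → 166 → 83; 83 is odd.
So 664 = 2^3 · 83.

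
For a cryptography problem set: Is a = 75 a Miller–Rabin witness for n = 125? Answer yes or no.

yes

n − 1 = 124 = 2^2 · 31, so s = 2 and d = 31.
x_0 = 75^31 mod 125 = 0.
x_0 is neither 1 nor 124, so continue squaring.
x_1 = 0^2 mod 125 = 0.
Reached i = s−1 = 1 without hitting −1: 75 is a Miller–Rabin witness and 125 is composite.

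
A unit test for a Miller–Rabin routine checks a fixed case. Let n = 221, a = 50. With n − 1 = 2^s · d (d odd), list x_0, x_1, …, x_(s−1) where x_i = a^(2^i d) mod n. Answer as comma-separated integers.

n − 1 = 220 = 2^2 · 55, so s = 2 and d = 55.
x_0 = 50^55 mod 221 = 67.
x_1 = 67^2 mod 221 = 69.

67, 69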